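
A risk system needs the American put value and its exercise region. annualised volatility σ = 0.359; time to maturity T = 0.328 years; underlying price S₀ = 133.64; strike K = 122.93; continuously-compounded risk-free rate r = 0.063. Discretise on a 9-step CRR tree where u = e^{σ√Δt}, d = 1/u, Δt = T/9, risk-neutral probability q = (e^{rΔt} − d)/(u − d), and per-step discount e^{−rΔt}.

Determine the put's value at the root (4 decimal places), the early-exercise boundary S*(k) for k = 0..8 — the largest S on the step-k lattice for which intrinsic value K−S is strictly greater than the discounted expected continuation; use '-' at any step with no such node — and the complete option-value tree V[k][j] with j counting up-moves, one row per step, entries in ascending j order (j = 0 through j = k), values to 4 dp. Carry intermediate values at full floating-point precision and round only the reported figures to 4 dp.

price = 5.1041
boundary = - - - - - 94.8670 101.5967 94.8670 101.5967
tree:
5.1041
7.6566 2.5713
11.1753 4.1678 0.9843
15.7971 6.5980 1.7532 0.2187
21.5119 10.1466 3.0746 0.4380 0.0000
28.0630 15.0500 5.2826 0.8774 0.0000 0.0000
34.3468 21.3333 8.8267 1.7576 0.0000 0.0000 0.0000
40.2145 28.0630 14.1654 3.5206 0.0000 0.0000 0.0000 0.0000
45.6935 34.3468 21.3333 7.0521 0.0000 0.0000 0.0000 0.0000 0.0000
50.8095 40.2145 28.0630 14.1263 0.0000 0.0000 0.0000 0.0000 0.0000 0.0000

Δt=0.03644, u=1.07094, d=0.93376, q=0.49963, disc=e^(-rΔt)=0.99771
k=9 terminal: V=max(K-S,0) → 50.8095 40.2145 28.0630 14.1263 0.0000 0.0000 0.0000 0.0000 0.0000 0.0000
k=8: j=0 S=77.2365 intr=45.6935 cont=45.4115 V=45.6935[EX]; j=1 S=88.5832 intr=34.3468 cont=34.0649 V=34.3468[EX]; j=2 S=101.5967 intr=21.3333 cont=21.0514 V=21.3333[EX]; j=3 S=116.5220 intr=6.4080 cont=7.0521 V=7.0521[hold]; j=4 S=133.6400 intr=0.0000 cont=0.0000 V=0.0000[hold]; j=5 S=153.2727 intr=0.0000 cont=0.0000 V=0.0000[hold]; j=6 S=175.7897 intr=0.0000 cont=0.0000 V=0.0000[hold]; j=7 S=201.6145 intr=0.0000 cont=0.0000 V=0.0000[hold]; j=8 S=231.2332 intr=0.0000 cont=0.0000 V=0.0000[hold]  S*(8)=101.5967
k=7: j=0 S=82.7155 intr=40.2145 cont=39.9326 V=40.2145[EX]; j=1 S=94.8670 intr=28.0630 cont=27.7810 V=28.0630[EX]; j=2 S=108.8037 intr=14.1263 cont=14.1654 V=14.1654[hold]; j=3 S=124.7878 intr=0.0000 cont=3.5206 V=3.5206[hold]; j=4 S=143.1201 intr=0.0000 cont=0.0000 V=0.0000[hold]; j=5 S=164.1455 intr=0.0000 cont=0.0000 V=0.0000[hold]; j=6 S=188.2598 intr=0.0000 cont=0.0000 V=0.0000[hold]; j=7 S=215.9166 intr=0.0000 cont=0.0000 V=0.0000[hold]  S*(7)=94.8670
k=6: j=0 S=88.5832 intr=34.3468 cont=34.0649 V=34.3468[EX]; j=1 S=101.5967 intr=21.3333 cont=21.0709 V=21.3333[EX]; j=2 S=116.5220 intr=6.4080 cont=8.8267 V=8.8267[hold]; j=3 S=133.6400 intr=0.0000 cont=1.7576 V=1.7576[hold]; j=4 S=153.2727 intr=0.0000 cont=0.0000 V=0.0000[hold]; j=5 S=175.7897 intr=0.0000 cont=0.0000 V=0.0000[hold]; j=6 S=201.6145 intr=0.0000 cont=0.0000 V=0.0000[hold]  S*(6)=101.5967
k=5: j=0 S=94.8670 intr=28.0630 cont=27.7810 V=28.0630[EX]; j=1 S=108.8037 intr=14.1263 cont=15.0500 V=15.0500[hold]; j=2 S=124.7878 intr=0.0000 cont=5.2826 V=5.2826[hold]; j=3 S=143.1201 intr=0.0000 cont=0.8774 V=0.8774[hold]; j=4 S=164.1455 intr=0.0000 cont=0.0000 V=0.0000[hold]; j=5 S=188.2598 intr=0.0000 cont=0.0000 V=0.0000[hold]  S*(5)=94.8670
k=4: j=0 S=101.5967 intr=21.3333 cont=21.5119 V=21.5119[hold]; j=1 S=116.5220 intr=6.4080 cont=10.1466 V=10.1466[hold]; j=2 S=133.6400 intr=0.0000 cont=3.0746 V=3.0746[hold]; j=3 S=153.2727 intr=0.0000 cont=0.4380 V=0.4380[hold]; j=4 S=175.7897 intr=0.0000 cont=0.0000 V=0.0000[hold]  S*(4)=-
k=3: j=0 S=108.8037 intr=14.1263 cont=15.7971 V=15.7971[hold]; j=1 S=124.7878 intr=0.0000 cont=6.5980 V=6.5980[hold]; j=2 S=143.1201 intr=0.0000 cont=1.7532 V=1.7532[hold]; j=3 S=164.1455 intr=0.0000 cont=0.2187 V=0.2187[hold]  S*(3)=-
k=2: j=0 S=116.5220 intr=6.4080 cont=11.1753 V=11.1753[hold]; j=1 S=133.6400 intr=0.0000 cont=4.1678 V=4.1678[hold]; j=2 S=153.2727 intr=0.0000 cont=0.9843 V=0.9843[hold]  S*(2)=-
k=1: j=0 S=124.7878 intr=0.0000 cont=7.6566 V=7.6566[hold]; j=1 S=143.1201 intr=0.0000 cont=2.5713 V=2.5713[hold]  S*(1)=-
k=0: j=0 S=133.6400 intr=0.0000 cont=5.1041 V=5.1041[hold]  S*(0)=-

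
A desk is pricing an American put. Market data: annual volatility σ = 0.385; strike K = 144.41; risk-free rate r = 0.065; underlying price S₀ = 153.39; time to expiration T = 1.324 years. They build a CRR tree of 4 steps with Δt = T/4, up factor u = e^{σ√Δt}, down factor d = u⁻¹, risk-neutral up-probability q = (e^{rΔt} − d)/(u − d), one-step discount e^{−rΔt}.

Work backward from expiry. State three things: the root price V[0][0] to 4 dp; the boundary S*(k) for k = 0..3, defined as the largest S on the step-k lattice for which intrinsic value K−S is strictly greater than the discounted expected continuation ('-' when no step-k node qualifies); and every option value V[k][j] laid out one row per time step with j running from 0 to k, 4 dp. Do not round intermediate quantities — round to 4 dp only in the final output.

Δt=0.33100  u=1.24795  d=0.80132  q=0.49354  discount=0.97871
step 4 (expiry): payoffs max(K−S,0) = 81.1672 45.9173 0.0000 0.0000 0.0000
step 3: (k=3,j=0): S=78.9237, (K−S)⁺=65.4863, hold=62.4125 ⇒ V=65.4863 exercise | (k=3,j=1): S=122.9138, (K−S)⁺=21.4962, hold=22.7601 ⇒ V=22.7601 continue | (k=3,j=2): S=191.4227, (K−S)⁺=0.0000, hold=0.0000 ⇒ V=0.0000 continue | (k=3,j=3): S=298.1168, (K−S)⁺=0.0000, hold=0.0000 ⇒ V=0.0000 continue  boundary S*=78.9237
step 2: (k=2,j=0): S=98.4927, (K−S)⁺=45.9173, hold=43.4540 ⇒ V=45.9173 exercise | (k=2,j=1): S=153.3900, (K−S)⁺=0.0000, hold=11.2816 ⇒ V=11.2816 continue | (k=2,j=2): S=238.8856, (K−S)⁺=0.0000, hold=0.0000 ⇒ V=0.0000 continue  boundary S*=98.4927
step 1: (k=1,j=0): S=122.9138, (K−S)⁺=21.4962, hold=28.2096 ⇒ V=28.2096 continue | (k=1,j=1): S=191.4227, (K−S)⁺=0.0000, hold=5.5920 ⇒ V=5.5920 continue  boundary S*=-
step 0: (k=0,j=0): S=153.3900, (K−S)⁺=0.0000, hold=16.6840 ⇒ V=16.6840 continue  boundary S*=-

price = 16.6840
boundary = - - 98.4927 78.9237
tree:
16.6840
28.2096 5.5920
45.9173 11.2816 0.0000
65.4863 22.7601 0.0000 0.0000
81.1672 45.9173 0.0000 0.0000 0.0000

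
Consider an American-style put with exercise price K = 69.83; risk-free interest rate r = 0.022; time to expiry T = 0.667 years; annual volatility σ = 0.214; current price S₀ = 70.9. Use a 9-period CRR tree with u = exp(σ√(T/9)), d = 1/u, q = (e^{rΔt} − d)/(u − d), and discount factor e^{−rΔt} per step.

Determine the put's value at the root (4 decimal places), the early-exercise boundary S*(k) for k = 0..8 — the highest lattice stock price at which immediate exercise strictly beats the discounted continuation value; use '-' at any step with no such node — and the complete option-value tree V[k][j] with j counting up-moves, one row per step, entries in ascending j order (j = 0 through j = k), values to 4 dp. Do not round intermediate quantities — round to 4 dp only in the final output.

params: Δt=0.07411 u=1.05999 d=0.94341 q=0.49944 e^(-rΔt)=0.99837
t_9 payoffs: 27.8603 22.6738 16.8465 10.2990 2.9425 0.0000 0.0000 0.0000 0.0000 0.0000
t_8: node(8,0) S=44.4874 payoff=25.3426 vs cont=25.2288 → 25.3426 [stop]  node(8,1) S=49.9850 payoff=19.8450 vs cont=19.7313 → 19.8450 [stop]  node(8,2) S=56.1619 payoff=13.6681 vs cont=13.5543 → 13.6681 [stop]  node(8,3) S=63.1021 payoff=6.7279 vs cont=6.6141 → 6.7279 [stop]  node(8,4) S=70.9000 payoff=0.0000 vs cont=1.4705 → 1.4705 [wait]  node(8,5) S=79.6615 payoff=0.0000 vs cont=0.0000 → 0.0000 [wait]  node(8,6) S=89.5057 payoff=0.0000 vs cont=0.0000 → 0.0000 [wait]  node(8,7) S=100.5664 payoff=0.0000 vs cont=0.0000 → 0.0000 [wait]  node(8,8) S=112.9940 payoff=0.0000 vs cont=0.0000 → 0.0000 [wait]  ⇒ S*(8)=63.1021
t_7: node(7,0) S=47.1562 payoff=22.6738 vs cont=22.5601 → 22.6738 [stop]  node(7,1) S=52.9835 payoff=16.8465 vs cont=16.7327 → 16.8465 [stop]  node(7,2) S=59.5310 payoff=10.2990 vs cont=10.1853 → 10.2990 [stop]  node(7,3) S=66.8875 payoff=2.9425 vs cont=4.0955 → 4.0955 [wait]  node(7,4) S=75.1532 payoff=0.0000 vs cont=0.7349 → 0.7349 [wait]  node(7,5) S=84.4403 payoff=0.0000 vs cont=0.0000 → 0.0000 [wait]  node(7,6) S=94.8750 payoff=0.0000 vs cont=0.0000 → 0.0000 [wait]  node(7,7) S=106.5992 payoff=0.0000 vs cont=0.0000 → 0.0000 [wait]  ⇒ S*(7)=59.5310
t_6: node(6,0) S=49.9850 payoff=19.8450 vs cont=19.7313 → 19.8450 [stop]  node(6,1) S=56.1619 payoff=13.6681 vs cont=13.5543 → 13.6681 [stop]  node(6,2) S=63.1021 payoff=6.7279 vs cont=7.1890 → 7.1890 [wait]  node(6,3) S=70.9000 payoff=0.0000 vs cont=2.4131 → 2.4131 [wait]  node(6,4) S=79.6615 payoff=0.0000 vs cont=0.3673 → 0.3673 [wait]  node(6,5) S=89.5057 payoff=0.0000 vs cont=0.0000 → 0.0000 [wait]  node(6,6) S=100.5664 payoff=0.0000 vs cont=0.0000 → 0.0000 [wait]  ⇒ S*(6)=56.1619
t_5: node(5,0) S=52.9835 payoff=16.8465 vs cont=16.7327 → 16.8465 [stop]  node(5,1) S=59.5310 payoff=10.2990 vs cont=10.4152 → 10.4152 [wait]  node(5,2) S=66.8875 payoff=2.9425 vs cont=4.7959 → 4.7959 [wait]  node(5,3) S=75.1532 payoff=0.0000 vs cont=1.3891 → 1.3891 [wait]  node(5,4) S=84.4403 payoff=0.0000 vs cont=0.1835 → 0.1835 [wait]  node(5,5) S=94.8750 payoff=0.0000 vs cont=0.0000 → 0.0000 [wait]  ⇒ S*(5)=52.9835
t_4: node(4,0) S=56.1619 payoff=13.6681 vs cont=13.6123 → 13.6681 [stop]  node(4,1) S=63.1021 payoff=6.7279 vs cont=7.5963 → 7.5963 [wait]  node(4,2) S=70.9000 payoff=0.0000 vs cont=3.0894 → 3.0894 [wait]  node(4,3) S=79.6615 payoff=0.0000 vs cont=0.7857 → 0.7857 [wait]  node(4,4) S=89.5057 payoff=0.0000 vs cont=0.0917 → 0.0917 [wait]  ⇒ S*(4)=56.1619
t_3: node(3,0) S=59.5310 payoff=10.2990 vs cont=10.6183 → 10.6183 [wait]  node(3,1) S=66.8875 payoff=2.9425 vs cont=5.3367 → 5.3367 [wait]  node(3,2) S=75.1532 payoff=0.0000 vs cont=1.9357 → 1.9357 [wait]  node(3,3) S=84.4403 payoff=0.0000 vs cont=0.4384 → 0.4384 [wait]  ⇒ S*(3)=-
t_2: node(2,0) S=63.1021 payoff=6.7279 vs cont=7.9675 → 7.9675 [wait]  node(2,1) S=70.9000 payoff=0.0000 vs cont=3.6322 → 3.6322 [wait]  node(2,2) S=79.6615 payoff=0.0000 vs cont=1.1859 → 1.1859 [wait]  ⇒ S*(2)=-
t_1: node(1,0) S=66.8875 payoff=2.9425 vs cont=5.7928 → 5.7928 [wait]  node(1,1) S=75.1532 payoff=0.0000 vs cont=2.4065 → 2.4065 [wait]  ⇒ S*(1)=-
t_0: node(0,0) S=70.9000 payoff=0.0000 vs cont=4.0949 → 4.0949 [wait]  ⇒ S*(0)=-

price = 4.0949
boundary = - - - - 56.1619 52.9835 56.1619 59.5310 63.1021
tree:
4.0949
5.7928 2.4065
7.9675 3.6322 1.1859
10.6183 5.3367 1.9357 0.4384
13.6681 7.5963 3.0894 0.7857 0.0917
16.8465 10.4152 4.7959 1.3891 0.1835 0.0000
19.8450 13.6681 7.1890 2.4131 0.3673 0.0000 0.0000
22.6738 16.8465 10.2990 4.0955 0.7349 0.0000 0.0000 0.0000
25.3426 19.8450 13.6681 6.7279 1.4705 0.0000 0.0000 0.0000 0.0000
27.8603 22.6738 16.8465 10.2990 2.9425 0.0000 0.0000 0.0000 0.0000 0.0000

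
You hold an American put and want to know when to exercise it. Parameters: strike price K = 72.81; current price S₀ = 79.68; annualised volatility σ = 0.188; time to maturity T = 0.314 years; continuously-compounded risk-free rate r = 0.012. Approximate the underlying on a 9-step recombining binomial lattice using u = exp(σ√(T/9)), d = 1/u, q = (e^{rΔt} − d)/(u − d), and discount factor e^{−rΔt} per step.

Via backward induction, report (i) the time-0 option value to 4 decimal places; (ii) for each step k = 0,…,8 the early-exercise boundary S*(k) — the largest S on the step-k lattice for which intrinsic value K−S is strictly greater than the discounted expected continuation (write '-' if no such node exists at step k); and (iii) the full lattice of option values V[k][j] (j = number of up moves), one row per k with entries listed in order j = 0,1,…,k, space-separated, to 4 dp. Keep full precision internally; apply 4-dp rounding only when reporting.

price = 0.8400
boundary = - - - - - - 64.5425 66.8492 69.2384
tree:
0.8400
1.3158 0.3595
2.0185 0.6062 0.1103
3.0210 1.0064 0.2020 0.0177
4.3897 1.6393 0.3671 0.0352 0.0000
6.1552 2.6079 0.6611 0.0700 0.0000 0.0000
8.2675 4.0242 1.1777 0.1393 0.0000 0.0000 0.0000
10.4946 5.9608 2.0691 0.2771 0.0000 0.0000 0.0000 0.0000
12.6449 8.2675 3.5716 0.5514 0.0000 0.0000 0.0000 0.0000 0.0000
14.7209 10.4946 5.9608 1.0970 0.0000 0.0000 0.0000 0.0000 0.0000 0.0000

Δt=0.03489, u=1.03574, d=0.96549, q=0.49718, disc=e^(-rΔt)=0.99958
k=9 terminal: V=max(K-S,0) → 14.7209 10.4946 5.9608 1.0970 0.0000 0.0000 0.0000 0.0000 0.0000 0.0000
k=8: j=0 S=60.1651 intr=12.6449 cont=12.6144 V=12.6449[EX]; j=1 S=64.5425 intr=8.2675 cont=8.2370 V=8.2675[EX]; j=2 S=69.2384 intr=3.5716 cont=3.5411 V=3.5716[EX]; j=3 S=74.2759 intr=0.0000 cont=0.5514 V=0.5514[hold]; j=4 S=79.6800 intr=0.0000 cont=0.0000 V=0.0000[hold]; j=5 S=85.4772 intr=0.0000 cont=0.0000 V=0.0000[hold]; j=6 S=91.6962 intr=0.0000 cont=0.0000 V=0.0000[hold]; j=7 S=98.3677 intr=0.0000 cont=0.0000 V=0.0000[hold]; j=8 S=105.5246 intr=0.0000 cont=0.0000 V=0.0000[hold]  S*(8)=69.2384
k=7: j=0 S=62.3154 intr=10.4946 cont=10.4641 V=10.4946[EX]; j=1 S=66.8492 intr=5.9608 cont=5.9303 V=5.9608[EX]; j=2 S=71.7130 intr=1.0970 cont=2.0691 V=2.0691[hold]; j=3 S=76.9305 intr=0.0000 cont=0.2771 V=0.2771[hold]; j=4 S=82.5277 intr=0.0000 cont=0.0000 V=0.0000[hold]; j=5 S=88.5321 intr=0.0000 cont=0.0000 V=0.0000[hold]; j=6 S=94.9734 intr=0.0000 cont=0.0000 V=0.0000[hold]; j=7 S=101.8834 intr=0.0000 cont=0.0000 V=0.0000[hold]  S*(7)=66.8492
k=6: j=0 S=64.5425 intr=8.2675 cont=8.2370 V=8.2675[EX]; j=1 S=69.2384 intr=3.5716 cont=4.0242 V=4.0242[hold]; j=2 S=74.2759 intr=0.0000 cont=1.1777 V=1.1777[hold]; j=3 S=79.6800 intr=0.0000 cont=0.1393 V=0.1393[hold]; j=4 S=85.4772 intr=0.0000 cont=0.0000 V=0.0000[hold]; j=5 S=91.6962 intr=0.0000 cont=0.0000 V=0.0000[hold]; j=6 S=98.3677 intr=0.0000 cont=0.0000 V=0.0000[hold]  S*(6)=64.5425
k=5: j=0 S=66.8492 intr=5.9608 cont=6.1552 V=6.1552[hold]; j=1 S=71.7130 intr=1.0970 cont=2.6079 V=2.6079[hold]; j=2 S=76.9305 intr=0.0000 cont=0.6611 V=0.6611[hold]; j=3 S=82.5277 intr=0.0000 cont=0.0700 V=0.0700[hold]; j=4 S=88.5321 intr=0.0000 cont=0.0000 V=0.0000[hold]; j=5 S=94.9734 intr=0.0000 cont=0.0000 V=0.0000[hold]  S*(5)=-
k=4: j=0 S=69.2384 intr=3.5716 cont=4.3897 V=4.3897[hold]; j=1 S=74.2759 intr=0.0000 cont=1.6393 V=1.6393[hold]; j=2 S=79.6800 intr=0.0000 cont=0.3671 V=0.3671[hold]; j=3 S=85.4772 intr=0.0000 cont=0.0352 V=0.0352[hold]; j=4 S=91.6962 intr=0.0000 cont=0.0000 V=0.0000[hold]  S*(4)=-
k=3: j=0 S=71.7130 intr=1.0970 cont=3.0210 V=3.0210[hold]; j=1 S=76.9305 intr=0.0000 cont=1.0064 V=1.0064[hold]; j=2 S=82.5277 intr=0.0000 cont=0.2020 V=0.2020[hold]; j=3 S=88.5321 intr=0.0000 cont=0.0177 V=0.0177[hold]  S*(3)=-
k=2: j=0 S=74.2759 intr=0.0000 cont=2.0185 V=2.0185[hold]; j=1 S=79.6800 intr=0.0000 cont=0.6062 V=0.6062[hold]; j=2 S=85.4772 intr=0.0000 cont=0.1103 V=0.1103[hold]  S*(2)=-
k=1: j=0 S=76.9305 intr=0.0000 cont=1.3158 V=1.3158[hold]; j=1 S=82.5277 intr=0.0000 cont=0.3595 V=0.3595[hold]  S*(1)=-
k=0: j=0 S=79.6800 intr=0.0000 cont=0.8400 V=0.8400[hold]  S*(0)=-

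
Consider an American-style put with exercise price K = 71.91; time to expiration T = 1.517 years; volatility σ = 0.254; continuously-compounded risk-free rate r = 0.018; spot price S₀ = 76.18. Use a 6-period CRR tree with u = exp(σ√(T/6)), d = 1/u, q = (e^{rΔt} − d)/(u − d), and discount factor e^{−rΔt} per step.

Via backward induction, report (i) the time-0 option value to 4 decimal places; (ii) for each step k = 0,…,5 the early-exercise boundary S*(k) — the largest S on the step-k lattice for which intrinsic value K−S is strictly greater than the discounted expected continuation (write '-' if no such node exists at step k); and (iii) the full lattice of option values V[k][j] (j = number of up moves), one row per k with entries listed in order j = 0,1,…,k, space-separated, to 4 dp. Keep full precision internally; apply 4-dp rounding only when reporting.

params: Δt=0.25283 u=1.13623 d=0.88010 q=0.48592 e^(-rΔt)=0.99546
t_6 payoffs: 36.5071 26.2041 12.9026 0.0000 0.0000 0.0000 0.0000
t_5: node(5,0) S=40.2259 payoff=31.6841 vs cont=31.3576 → 31.6841 [stop]  node(5,1) S=51.9326 payoff=19.9774 vs cont=19.6509 → 19.9774 [stop]  node(5,2) S=67.0462 payoff=4.8638 vs cont=6.6028 → 6.6028 [wait]  node(5,3) S=86.5582 payoff=0.0000 vs cont=0.0000 → 0.0000 [wait]  node(5,4) S=111.7486 payoff=0.0000 vs cont=0.0000 → 0.0000 [wait]  node(5,5) S=144.2701 payoff=0.0000 vs cont=0.0000 → 0.0000 [wait]  ⇒ S*(5)=51.9326
t_4: node(4,0) S=45.7059 payoff=26.2041 vs cont=25.8775 → 26.2041 [stop]  node(4,1) S=59.0074 payoff=12.9026 vs cont=13.4172 → 13.4172 [wait]  node(4,2) S=76.1800 payoff=0.0000 vs cont=3.3789 → 3.3789 [wait]  node(4,3) S=98.3502 payoff=0.0000 vs cont=0.0000 → 0.0000 [wait]  node(4,4) S=126.9724 payoff=0.0000 vs cont=0.0000 → 0.0000 [wait]  ⇒ S*(4)=45.7059
t_3: node(3,0) S=51.9326 payoff=19.9774 vs cont=19.8999 → 19.9774 [stop]  node(3,1) S=67.0462 payoff=4.8638 vs cont=8.5006 → 8.5006 [wait]  node(3,2) S=86.5582 payoff=0.0000 vs cont=1.7291 → 1.7291 [wait]  node(3,3) S=111.7486 payoff=0.0000 vs cont=0.0000 → 0.0000 [wait]  ⇒ S*(3)=51.9326
t_2: node(2,0) S=59.0074 payoff=12.9026 vs cont=14.3352 → 14.3352 [wait]  node(2,1) S=76.1800 payoff=0.0000 vs cont=5.1865 → 5.1865 [wait]  node(2,2) S=98.3502 payoff=0.0000 vs cont=0.8849 → 0.8849 [wait]  ⇒ S*(2)=-
t_1: node(1,0) S=67.0462 payoff=4.8638 vs cont=9.8447 → 9.8447 [wait]  node(1,1) S=86.5582 payoff=0.0000 vs cont=3.0822 → 3.0822 [wait]  ⇒ S*(1)=-
t_0: node(0,0) S=76.1800 payoff=0.0000 vs cont=6.5289 → 6.5289 [wait]  ⇒ S*(0)=-

price = 6.5289
boundary = - - - 51.9326 45.7059 51.9326
tree:
6.5289
9.8447 3.0822
14.3352 5.1865 0.8849
19.9774 8.5006 1.7291 0.0000
26.2041 13.4172 3.3789 0.0000 0.0000
31.6841 19.9774 6.6028 0.0000 0.0000 0.0000
36.5071 26.2041 12.9026 0.0000 0.0000 0.0000 0.0000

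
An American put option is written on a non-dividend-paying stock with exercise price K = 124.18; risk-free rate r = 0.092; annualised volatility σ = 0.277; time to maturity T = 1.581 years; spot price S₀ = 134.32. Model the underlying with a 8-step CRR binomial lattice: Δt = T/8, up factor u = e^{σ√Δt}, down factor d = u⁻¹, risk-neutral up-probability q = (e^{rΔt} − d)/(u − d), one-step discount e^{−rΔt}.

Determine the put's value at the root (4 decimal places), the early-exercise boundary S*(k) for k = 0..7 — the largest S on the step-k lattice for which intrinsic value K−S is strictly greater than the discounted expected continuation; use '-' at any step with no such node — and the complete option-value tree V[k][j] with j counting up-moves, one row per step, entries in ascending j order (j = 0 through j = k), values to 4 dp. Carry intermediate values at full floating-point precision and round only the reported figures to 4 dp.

Δt=0.19762, u=1.13104, d=0.88414, q=0.54357, disc=e^(-rΔt)=0.98198
k=8 terminal: V=max(K-S,0) → 74.0258 60.0198 42.1026 19.1817 0.0000 0.0000 0.0000 0.0000 0.0000
k=7: j=0 S=56.7265 intr=67.4535 cont=65.2161 V=67.4535[EX]; j=1 S=72.5679 intr=51.6121 cont=49.3747 V=51.6121[EX]; j=2 S=92.8331 intr=31.3469 cont=29.1095 V=31.3469[EX]; j=3 S=118.7576 intr=5.4224 cont=8.5975 V=8.5975[hold]; j=4 S=151.9217 intr=0.0000 cont=0.0000 V=0.0000[hold]; j=5 S=194.3472 intr=0.0000 cont=0.0000 V=0.0000[hold]; j=6 S=248.6204 intr=0.0000 cont=0.0000 V=0.0000[hold]; j=7 S=318.0498 intr=0.0000 cont=0.0000 V=0.0000[hold]  S*(7)=92.8331
k=6: j=0 S=64.1602 intr=60.0198 cont=57.7825 V=60.0198[EX]; j=1 S=82.0774 intr=42.1026 cont=39.8652 V=42.1026[EX]; j=2 S=104.9983 intr=19.1817 cont=18.6391 V=19.1817[EX]; j=3 S=134.3200 intr=0.0000 cont=3.8535 V=3.8535[hold]; j=4 S=171.8300 intr=0.0000 cont=0.0000 V=0.0000[hold]; j=5 S=219.8151 intr=0.0000 cont=0.0000 V=0.0000[hold]; j=6 S=281.2004 intr=0.0000 cont=0.0000 V=0.0000[hold]  S*(6)=104.9983
k=5: j=0 S=72.5679 intr=51.6121 cont=49.3747 V=51.6121[EX]; j=1 S=92.8331 intr=31.3469 cont=29.1095 V=31.3469[EX]; j=2 S=118.7576 intr=5.4224 cont=10.6543 V=10.6543[hold]; j=3 S=151.9217 intr=0.0000 cont=1.7272 V=1.7272[hold]; j=4 S=194.3472 intr=0.0000 cont=0.0000 V=0.0000[hold]; j=5 S=248.6204 intr=0.0000 cont=0.0000 V=0.0000[hold]  S*(5)=92.8331
k=4: j=0 S=82.0774 intr=42.1026 cont=39.8652 V=42.1026[EX]; j=1 S=104.9983 intr=19.1817 cont=19.7370 V=19.7370[hold]; j=2 S=134.3200 intr=0.0000 cont=5.6973 V=5.6973[hold]; j=3 S=171.8300 intr=0.0000 cont=0.7741 V=0.7741[hold]; j=4 S=219.8151 intr=0.0000 cont=0.0000 V=0.0000[hold]  S*(4)=82.0774
k=3: j=0 S=92.8331 intr=31.3469 cont=29.4059 V=31.3469[EX]; j=1 S=118.7576 intr=5.4224 cont=11.8874 V=11.8874[hold]; j=2 S=151.9217 intr=0.0000 cont=2.9668 V=2.9668[hold]; j=3 S=194.3472 intr=0.0000 cont=0.3470 V=0.3470[hold]  S*(3)=92.8331
k=2: j=0 S=104.9983 intr=19.1817 cont=20.3952 V=20.3952[hold]; j=1 S=134.3200 intr=0.0000 cont=6.9117 V=6.9117[hold]; j=2 S=171.8300 intr=0.0000 cont=1.5150 V=1.5150[hold]  S*(2)=-
k=1: j=0 S=118.7576 intr=5.4224 cont=12.8306 V=12.8306[hold]; j=1 S=151.9217 intr=0.0000 cont=3.9065 V=3.9065[hold]  S*(1)=-
k=0: j=0 S=134.3200 intr=0.0000 cont=7.8360 V=7.8360[hold]  S*(0)=-

price = 7.8360
boundary = - - - 92.8331 82.0774 92.8331 104.9983 92.8331
tree:
7.8360
12.8306 3.9065
20.3952 6.9117 1.5150
31.3469 11.8874 2.9668 0.3470
42.1026 19.7370 5.6973 0.7741 0.0000
51.6121 31.3469 10.6543 1.7272 0.0000 0.0000
60.0198 42.1026 19.1817 3.8535 0.0000 0.0000 0.0000
67.4535 51.6121 31.3469 8.5975 0.0000 0.0000 0.0000 0.0000
74.0258 60.0198 42.1026 19.1817 0.0000 0.0000 0.0000 0.0000 0.0000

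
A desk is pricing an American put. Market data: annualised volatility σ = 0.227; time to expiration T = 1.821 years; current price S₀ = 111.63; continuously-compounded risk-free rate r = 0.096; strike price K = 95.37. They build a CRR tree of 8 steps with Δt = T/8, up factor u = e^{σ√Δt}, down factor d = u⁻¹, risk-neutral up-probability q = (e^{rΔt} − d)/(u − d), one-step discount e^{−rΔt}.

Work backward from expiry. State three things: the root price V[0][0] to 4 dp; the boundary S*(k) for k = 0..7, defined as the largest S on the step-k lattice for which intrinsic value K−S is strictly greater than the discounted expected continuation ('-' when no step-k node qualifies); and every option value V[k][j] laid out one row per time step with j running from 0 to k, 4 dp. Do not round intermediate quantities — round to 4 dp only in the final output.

Δt=0.22762  u=1.11438  d=0.89736  q=0.57475  discount=0.97839
step 8 (expiry): payoffs max(K−S,0) = 48.4345 37.0830 22.9862 5.4800 0.0000 0.0000 0.0000 0.0000 0.0000
step 7: (k=7,j=0): S=52.3042, (K−S)⁺=43.0658, hold=41.0044 ⇒ V=43.0658 exercise | (k=7,j=1): S=64.9541, (K−S)⁺=30.4159, hold=28.3545 ⇒ V=30.4159 exercise | (k=7,j=2): S=80.6633, (K−S)⁺=14.7067, hold=12.6452 ⇒ V=14.7067 exercise | (k=7,j=3): S=100.1719, (K−S)⁺=0.0000, hold=2.2800 ⇒ V=2.2800 continue | (k=7,j=4): S=124.3987, (K−S)⁺=0.0000, hold=0.0000 ⇒ V=0.0000 continue | (k=7,j=5): S=154.4847, (K−S)⁺=0.0000, hold=0.0000 ⇒ V=0.0000 continue | (k=7,j=6): S=191.8472, (K−S)⁺=0.0000, hold=0.0000 ⇒ V=0.0000 continue | (k=7,j=7): S=238.2458, (K−S)⁺=0.0000, hold=0.0000 ⇒ V=0.0000 continue  boundary S*=80.6633
step 6: (k=6,j=0): S=58.2870, (K−S)⁺=37.0830, hold=35.0216 ⇒ V=37.0830 exercise | (k=6,j=1): S=72.3838, (K−S)⁺=22.9862, hold=20.9248 ⇒ V=22.9862 exercise | (k=6,j=2): S=89.8900, (K−S)⁺=5.4800, hold=7.4010 ⇒ V=7.4010 continue | (k=6,j=3): S=111.6300, (K−S)⁺=0.0000, hold=0.9486 ⇒ V=0.9486 continue | (k=6,j=4): S=138.6279, (K−S)⁺=0.0000, hold=0.0000 ⇒ V=0.0000 continue | (k=6,j=5): S=172.1553, (K−S)⁺=0.0000, hold=0.0000 ⇒ V=0.0000 continue | (k=6,j=6): S=213.7914, (K−S)⁺=0.0000, hold=0.0000 ⇒ V=0.0000 continue  boundary S*=72.3838
step 5: (k=5,j=0): S=64.9541, (K−S)⁺=30.4159, hold=28.3545 ⇒ V=30.4159 exercise | (k=5,j=1): S=80.6633, (K−S)⁺=14.7067, hold=13.7254 ⇒ V=14.7067 exercise | (k=5,j=2): S=100.1719, (K−S)⁺=0.0000, hold=3.6127 ⇒ V=3.6127 continue | (k=5,j=3): S=124.3987, (K−S)⁺=0.0000, hold=0.3947 ⇒ V=0.3947 continue | (k=5,j=4): S=154.4847, (K−S)⁺=0.0000, hold=0.0000 ⇒ V=0.0000 continue | (k=5,j=5): S=191.8472, (K−S)⁺=0.0000, hold=0.0000 ⇒ V=0.0000 continue  boundary S*=80.6633
step 4: (k=4,j=0): S=72.3838, (K−S)⁺=22.9862, hold=20.9248 ⇒ V=22.9862 exercise | (k=4,j=1): S=89.8900, (K−S)⁺=5.4800, hold=8.1504 ⇒ V=8.1504 continue | (k=4,j=2): S=111.6300, (K−S)⁺=0.0000, hold=1.7250 ⇒ V=1.7250 continue | (k=4,j=3): S=138.6279, (K−S)⁺=0.0000, hold=0.1642 ⇒ V=0.1642 continue | (k=4,j=4): S=172.1553, (K−S)⁺=0.0000, hold=0.0000 ⇒ V=0.0000 continue  boundary S*=72.3838
step 3: (k=3,j=0): S=80.6633, (K−S)⁺=14.7067, hold=14.1468 ⇒ V=14.7067 exercise | (k=3,j=1): S=100.1719, (K−S)⁺=0.0000, hold=4.3611 ⇒ V=4.3611 continue | (k=3,j=2): S=124.3987, (K−S)⁺=0.0000, hold=0.8101 ⇒ V=0.8101 continue | (k=3,j=3): S=154.4847, (K−S)⁺=0.0000, hold=0.0683 ⇒ V=0.0683 continue  boundary S*=80.6633
step 2: (k=2,j=0): S=89.8900, (K−S)⁺=5.4800, hold=8.5712 ⇒ V=8.5712 continue | (k=2,j=1): S=111.6300, (K−S)⁺=0.0000, hold=2.2700 ⇒ V=2.2700 continue | (k=2,j=2): S=138.6279, (K−S)⁺=0.0000, hold=0.3755 ⇒ V=0.3755 continue  boundary S*=-
step 1: (k=1,j=0): S=100.1719, (K−S)⁺=0.0000, hold=4.8426 ⇒ V=4.8426 continue | (k=1,j=1): S=124.3987, (K−S)⁺=0.0000, hold=1.1556 ⇒ V=1.1556 continue  boundary S*=-
step 0: (k=0,j=0): S=111.6300, (K−S)⁺=0.0000, hold=2.6646 ⇒ V=2.6646 continue  boundary S*=-

price = 2.6646
boundary = - - - 80.6633 72.3838 80.6633 72.3838 80.6633
tree:
2.6646
4.8426 1.1556
8.5712 2.2700 0.3755
14.7067 4.3611 0.8101 0.0683
22.9862 8.1504 1.7250 0.1642 0.0000
30.4159 14.7067 3.6127 0.3947 0.0000 0.0000
37.0830 22.9862 7.4010 0.9486 0.0000 0.0000 0.0000
43.0658 30.4159 14.7067 2.2800 0.0000 0.0000 0.0000 0.0000
48.4345 37.0830 22.9862 5.4800 0.0000 0.0000 0.0000 0.0000 0.0000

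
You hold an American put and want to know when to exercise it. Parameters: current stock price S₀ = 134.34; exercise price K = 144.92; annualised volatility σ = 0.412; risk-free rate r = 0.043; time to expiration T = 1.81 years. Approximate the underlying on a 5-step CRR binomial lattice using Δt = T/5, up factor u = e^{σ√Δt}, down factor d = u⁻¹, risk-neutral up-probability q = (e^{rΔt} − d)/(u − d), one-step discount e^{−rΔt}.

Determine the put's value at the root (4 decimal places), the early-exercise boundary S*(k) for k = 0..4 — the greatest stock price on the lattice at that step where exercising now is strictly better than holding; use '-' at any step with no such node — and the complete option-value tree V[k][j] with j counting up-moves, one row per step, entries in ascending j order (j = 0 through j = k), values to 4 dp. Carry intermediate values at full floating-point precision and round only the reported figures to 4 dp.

params: Δt=0.36200 u=1.28131 d=0.78045 q=0.46967 e^(-rΔt)=0.98455
t_5 payoffs: 106.0219 81.0585 40.0745 0.0000 0.0000 0.0000
t_4: node(4,0) S=49.8407 payoff=95.0793 vs cont=92.8410 → 95.0793 [stop]  node(4,1) S=81.8266 payoff=63.0934 vs cont=60.8550 → 63.0934 [stop]  node(4,2) S=134.3400 payoff=10.5800 vs cont=20.9246 → 20.9246 [wait]  node(4,3) S=220.5546 payoff=0.0000 vs cont=0.0000 → 0.0000 [wait]  node(4,4) S=362.0987 payoff=0.0000 vs cont=0.0000 → 0.0000 [wait]  ⇒ S*(4)=81.8266
t_3: node(3,0) S=63.8615 payoff=81.0585 vs cont=78.8201 → 81.0585 [stop]  node(3,1) S=104.8455 payoff=40.0745 vs cont=42.6196 → 42.6196 [wait]  node(3,2) S=172.1317 payoff=0.0000 vs cont=10.9256 → 10.9256 [wait]  node(3,3) S=282.5996 payoff=0.0000 vs cont=0.0000 → 0.0000 [wait]  ⇒ S*(3)=63.8615
t_2: node(2,0) S=81.8266 payoff=63.0934 vs cont=62.0319 → 63.0934 [stop]  node(2,1) S=134.3400 payoff=10.5800 vs cont=27.3057 → 27.3057 [wait]  node(2,2) S=220.5546 payoff=0.0000 vs cont=5.7048 → 5.7048 [wait]  ⇒ S*(2)=81.8266
t_1: node(1,0) S=104.8455 payoff=40.0745 vs cont=45.5702 → 45.5702 [wait]  node(1,1) S=172.1317 payoff=0.0000 vs cont=16.8954 → 16.8954 [wait]  ⇒ S*(1)=-
t_0: node(0,0) S=134.3400 payoff=10.5800 vs cont=31.6068 → 31.6068 [wait]  ⇒ S*(0)=-

price = 31.6068
boundary = - - 81.8266 63.8615 81.8266
tree:
31.6068
45.5702 16.8954
63.0934 27.3057 5.7048
81.0585 42.6196 10.9256 0.0000
95.0793 63.0934 20.9246 0.0000 0.0000
106.0219 81.0585 40.0745 0.0000 0.0000 0.0000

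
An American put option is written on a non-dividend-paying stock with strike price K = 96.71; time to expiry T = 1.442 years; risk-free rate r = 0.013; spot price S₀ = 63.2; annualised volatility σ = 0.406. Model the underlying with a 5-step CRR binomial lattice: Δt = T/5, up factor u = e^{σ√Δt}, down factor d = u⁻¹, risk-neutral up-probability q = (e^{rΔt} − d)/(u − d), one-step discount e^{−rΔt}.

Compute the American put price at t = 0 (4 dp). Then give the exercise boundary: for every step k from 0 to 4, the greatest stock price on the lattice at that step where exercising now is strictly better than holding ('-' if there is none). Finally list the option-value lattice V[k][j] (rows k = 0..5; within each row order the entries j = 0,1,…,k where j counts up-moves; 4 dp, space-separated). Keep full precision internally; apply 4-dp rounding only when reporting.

Δt=0.28840, u=1.24363, d=0.80410, q=0.45425, disc=e^(-rΔt)=0.99626
k=5 terminal: V=max(K-S,0) → 75.4647 63.8517 45.8910 18.1126 0.0000 0.0000
k=4: j=0 S=26.4213 intr=70.2887 cont=69.9268 V=70.2887[EX]; j=1 S=40.8635 intr=55.8465 cont=55.4846 V=55.8465[EX]; j=2 S=63.2000 intr=33.5100 cont=33.1481 V=33.5100[EX]; j=3 S=97.7459 intr=0.0000 cont=9.8479 V=9.8479[hold]; j=4 S=151.1752 intr=0.0000 cont=0.0000 V=0.0000[hold]  S*(4)=63.2000
k=3: j=0 S=32.8583 intr=63.8517 cont=63.4898 V=63.8517[EX]; j=1 S=50.8190 intr=45.8910 cont=45.5291 V=45.8910[EX]; j=2 S=78.5974 intr=18.1126 cont=22.6763 V=22.6763[hold]; j=3 S=121.5597 intr=0.0000 cont=5.3544 V=5.3544[hold]  S*(3)=50.8190
k=2: j=0 S=40.8635 intr=55.8465 cont=55.4846 V=55.8465[EX]; j=1 S=63.2000 intr=33.5100 cont=35.2134 V=35.2134[hold]; j=2 S=97.7459 intr=0.0000 cont=14.7523 V=14.7523[hold]  S*(2)=40.8635
k=1: j=0 S=50.8190 intr=45.8910 cont=46.2999 V=46.2999[hold]; j=1 S=78.5974 intr=18.1126 cont=25.8219 V=25.8219[hold]  S*(1)=-
k=0: j=0 S=63.2000 intr=33.5100 cont=36.8593 V=36.8593[hold]  S*(0)=-

price = 36.8593
boundary = - - 40.8635 50.8190 63.2000
tree:
36.8593
46.2999 25.8219
55.8465 35.2134 14.7523
63.8517 45.8910 22.6763 5.3544
70.2887 55.8465 33.5100 9.8479 0.0000
75.4647 63.8517 45.8910 18.1126 0.0000 0.0000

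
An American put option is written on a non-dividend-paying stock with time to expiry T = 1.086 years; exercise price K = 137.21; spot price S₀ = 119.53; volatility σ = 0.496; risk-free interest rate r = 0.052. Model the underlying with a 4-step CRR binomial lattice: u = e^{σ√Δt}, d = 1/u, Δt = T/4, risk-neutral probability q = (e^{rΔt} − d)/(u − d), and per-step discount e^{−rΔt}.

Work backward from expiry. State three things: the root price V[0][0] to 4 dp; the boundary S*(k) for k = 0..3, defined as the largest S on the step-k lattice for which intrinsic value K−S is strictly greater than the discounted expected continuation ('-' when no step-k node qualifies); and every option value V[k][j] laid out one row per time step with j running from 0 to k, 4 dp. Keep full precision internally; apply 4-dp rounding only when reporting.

price = 33.0777
boundary = - - 71.2845 92.3073
tree:
33.0777
47.7128 17.1161
65.9255 28.0503 4.9574
82.1604 44.9027 9.3619 0.0000
94.6978 65.9255 17.6800 0.0000 0.0000

Δt=0.27150, u=1.29491, d=0.77225, q=0.46295, disc=e^(-rΔt)=0.98598
k=4 terminal: V=max(K-S,0) → 94.6978 65.9255 17.6800 0.0000 0.0000
k=3: j=0 S=55.0496 intr=82.1604 cont=80.2368 V=82.1604[EX]; j=1 S=92.3073 intr=44.9027 cont=42.9792 V=44.9027[EX]; j=2 S=154.7810 intr=0.0000 cont=9.3619 V=9.3619[hold]; j=3 S=259.5371 intr=0.0000 cont=0.0000 V=0.0000[hold]  S*(3)=92.3073
k=2: j=0 S=71.2845 intr=65.9255 cont=64.0020 V=65.9255[EX]; j=1 S=119.5300 intr=17.6800 cont=28.0503 V=28.0503[hold]; j=2 S=200.4281 intr=0.0000 cont=4.9574 V=4.9574[hold]  S*(2)=71.2845
k=1: j=0 S=92.3073 intr=44.9027 cont=47.7128 V=47.7128[hold]; j=1 S=154.7810 intr=0.0000 cont=17.1161 V=17.1161[hold]  S*(1)=-
k=0: j=0 S=119.5300 intr=17.6800 cont=33.0777 V=33.0777[hold]  S*(0)=-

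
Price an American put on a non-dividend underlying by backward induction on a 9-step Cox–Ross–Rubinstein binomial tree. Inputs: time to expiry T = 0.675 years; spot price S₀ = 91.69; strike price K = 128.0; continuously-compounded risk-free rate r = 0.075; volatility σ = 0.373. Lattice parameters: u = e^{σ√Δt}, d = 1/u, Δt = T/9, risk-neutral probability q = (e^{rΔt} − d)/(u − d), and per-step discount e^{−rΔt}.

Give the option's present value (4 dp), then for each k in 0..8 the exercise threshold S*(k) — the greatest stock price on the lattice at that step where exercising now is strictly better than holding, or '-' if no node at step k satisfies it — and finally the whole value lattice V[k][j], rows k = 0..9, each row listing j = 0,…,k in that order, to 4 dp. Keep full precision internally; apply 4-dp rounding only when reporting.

Δt=0.07500  u=1.10755  d=0.90289  q=0.50205  discount=0.99439
step 9 (expiry): payoffs max(K−S,0) = 91.4361 83.1483 72.9819 60.5111 45.2137 26.4488 3.4305 0.0000 0.0000 0.0000
step 8: (k=8,j=0): S=40.4963, (K−S)⁺=87.5037, hold=86.7857 ⇒ V=87.5037 exercise | (k=8,j=1): S=49.6755, (K−S)⁺=78.3245, hold=77.6065 ⇒ V=78.3245 exercise | (k=8,j=2): S=60.9353, (K−S)⁺=67.0647, hold=66.3467 ⇒ V=67.0647 exercise | (k=8,j=3): S=74.7473, (K−S)⁺=53.2527, hold=52.5347 ⇒ V=53.2527 exercise | (k=8,j=4): S=91.6900, (K−S)⁺=36.3100, hold=35.5920 ⇒ V=36.3100 exercise | (k=8,j=5): S=112.4731, (K−S)⁺=15.5269, hold=14.8089 ⇒ V=15.5269 exercise | (k=8,j=6): S=137.9670, (K−S)⁺=0.0000, hold=1.6986 ⇒ V=1.6986 continue | (k=8,j=7): S=169.2395, (K−S)⁺=0.0000, hold=0.0000 ⇒ V=0.0000 continue | (k=8,j=8): S=207.6005, (K−S)⁺=0.0000, hold=0.0000 ⇒ V=0.0000 continue  boundary S*=112.4731
step 7: (k=7,j=0): S=44.8517, (K−S)⁺=83.1483, hold=82.4303 ⇒ V=83.1483 exercise | (k=7,j=1): S=55.0181, (K−S)⁺=72.9819, hold=72.2639 ⇒ V=72.9819 exercise | (k=7,j=2): S=67.4889, (K−S)⁺=60.5111, hold=59.7932 ⇒ V=60.5111 exercise | (k=7,j=3): S=82.7863, (K−S)⁺=45.2137, hold=44.4957 ⇒ V=45.2137 exercise | (k=7,j=4): S=101.5512, (K−S)⁺=26.4488, hold=25.7308 ⇒ V=26.4488 exercise | (k=7,j=5): S=124.5695, (K−S)⁺=3.4305, hold=8.5363 ⇒ V=8.5363 continue | (k=7,j=6): S=152.8053, (K−S)⁺=0.0000, hold=0.8411 ⇒ V=0.8411 continue | (k=7,j=7): S=187.4412, (K−S)⁺=0.0000, hold=0.0000 ⇒ V=0.0000 continue  boundary S*=101.5512
step 6: (k=6,j=0): S=49.6755, (K−S)⁺=78.3245, hold=77.6065 ⇒ V=78.3245 exercise | (k=6,j=1): S=60.9353, (K−S)⁺=67.0647, hold=66.3467 ⇒ V=67.0647 exercise | (k=6,j=2): S=74.7473, (K−S)⁺=53.2527, hold=52.5347 ⇒ V=53.2527 exercise | (k=6,j=3): S=91.6900, (K−S)⁺=36.3100, hold=35.5920 ⇒ V=36.3100 exercise | (k=6,j=4): S=112.4731, (K−S)⁺=15.5269, hold=17.3579 ⇒ V=17.3579 continue | (k=6,j=5): S=137.9670, (K−S)⁺=0.0000, hold=4.6467 ⇒ V=4.6467 continue | (k=6,j=6): S=169.2395, (K−S)⁺=0.0000, hold=0.4165 ⇒ V=0.4165 continue  boundary S*=91.6900
step 5: (k=5,j=0): S=55.0181, (K−S)⁺=72.9819, hold=72.2639 ⇒ V=72.9819 exercise | (k=5,j=1): S=67.4889, (K−S)⁺=60.5111, hold=59.7932 ⇒ V=60.5111 exercise | (k=5,j=2): S=82.7863, (K−S)⁺=45.2137, hold=44.4957 ⇒ V=45.2137 exercise | (k=5,j=3): S=101.5512, (K−S)⁺=26.4488, hold=26.6449 ⇒ V=26.6449 continue | (k=5,j=4): S=124.5695, (K−S)⁺=3.4305, hold=10.9148 ⇒ V=10.9148 continue | (k=5,j=5): S=152.8053, (K−S)⁺=0.0000, hold=2.5088 ⇒ V=2.5088 continue  boundary S*=82.7863
step 4: (k=4,j=0): S=60.9353, (K−S)⁺=67.0647, hold=66.3467 ⇒ V=67.0647 exercise | (k=4,j=1): S=74.7473, (K−S)⁺=53.2527, hold=52.5347 ⇒ V=53.2527 exercise | (k=4,j=2): S=91.6900, (K−S)⁺=36.3100, hold=35.6899 ⇒ V=36.3100 exercise | (k=4,j=3): S=112.4731, (K−S)⁺=15.5269, hold=18.6425 ⇒ V=18.6425 continue | (k=4,j=4): S=137.9670, (K−S)⁺=0.0000, hold=6.6570 ⇒ V=6.6570 continue  boundary S*=91.6900
step 3: (k=3,j=0): S=67.4889, (K−S)⁺=60.5111, hold=59.7932 ⇒ V=60.5111 exercise | (k=3,j=1): S=82.7863, (K−S)⁺=45.2137, hold=44.4957 ⇒ V=45.2137 exercise | (k=3,j=2): S=101.5512, (K−S)⁺=26.4488, hold=27.2861 ⇒ V=27.2861 continue | (k=3,j=3): S=124.5695, (K−S)⁺=3.4305, hold=12.5544 ⇒ V=12.5544 continue  boundary S*=82.7863
step 2: (k=2,j=0): S=74.7473, (K−S)⁺=53.2527, hold=52.5347 ⇒ V=53.2527 exercise | (k=2,j=1): S=91.6900, (K−S)⁺=36.3100, hold=36.0101 ⇒ V=36.3100 exercise | (k=2,j=2): S=112.4731, (K−S)⁺=15.5269, hold=19.7785 ⇒ V=19.7785 continue  boundary S*=91.6900
step 1: (k=1,j=0): S=82.7863, (K−S)⁺=45.2137, hold=44.4957 ⇒ V=45.2137 exercise | (k=1,j=1): S=101.5512, (K−S)⁺=26.4488, hold=27.8533 ⇒ V=27.8533 continue  boundary S*=82.7863
step 0: (k=0,j=0): S=91.6900, (K−S)⁺=36.3100, hold=36.2932 ⇒ V=36.3100 exercise  boundary S*=91.6900

price = 36.3100
boundary = 91.6900 82.7863 91.6900 82.7863 91.6900 82.7863 91.6900 101.5512 112.4731
tree:
36.3100
45.2137 27.8533
53.2527 36.3100 19.7785
60.5111 45.2137 27.2861 12.5544
67.0647 53.2527 36.3100 18.6425 6.6570
72.9819 60.5111 45.2137 26.6449 10.9148 2.5088
78.3245 67.0647 53.2527 36.3100 17.3579 4.6467 0.4165
83.1483 72.9819 60.5111 45.2137 26.4488 8.5363 0.8411 0.0000
87.5037 78.3245 67.0647 53.2527 36.3100 15.5269 1.6986 0.0000 0.0000
91.4361 83.1483 72.9819 60.5111 45.2137 26.4488 3.4305 0.0000 0.0000 0.0000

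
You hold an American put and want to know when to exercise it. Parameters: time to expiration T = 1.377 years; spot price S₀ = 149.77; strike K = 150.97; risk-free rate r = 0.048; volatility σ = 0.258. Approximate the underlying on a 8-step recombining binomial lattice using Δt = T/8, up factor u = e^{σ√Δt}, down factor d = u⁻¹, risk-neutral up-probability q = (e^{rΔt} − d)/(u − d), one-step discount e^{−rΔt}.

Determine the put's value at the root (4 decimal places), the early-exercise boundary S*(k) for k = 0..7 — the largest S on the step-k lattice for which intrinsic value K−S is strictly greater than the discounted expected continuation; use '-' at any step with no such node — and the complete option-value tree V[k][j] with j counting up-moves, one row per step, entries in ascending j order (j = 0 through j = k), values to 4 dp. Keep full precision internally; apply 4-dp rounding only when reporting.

Δt=0.17213  u=1.11298  d=0.89849  q=0.51195  discount=0.99177
step 8 (expiry): payoffs max(K−S,0) = 87.3588 72.1736 53.3634 30.0628 1.2000 0.0000 0.0000 0.0000 0.0000
step 7: (k=7,j=0): S=70.7978, (K−S)⁺=80.1722, hold=78.9300 ⇒ V=80.1722 exercise | (k=7,j=1): S=87.6986, (K−S)⁺=63.2714, hold=62.0292 ⇒ V=63.2714 exercise | (k=7,j=2): S=108.6340, (K−S)⁺=42.3360, hold=41.0939 ⇒ V=42.3360 exercise | (k=7,j=3): S=134.5670, (K−S)⁺=16.4030, hold=15.1609 ⇒ V=16.4030 exercise | (k=7,j=4): S=166.6906, (K−S)⁺=0.0000, hold=0.5808 ⇒ V=0.5808 continue | (k=7,j=5): S=206.4829, (K−S)⁺=0.0000, hold=0.0000 ⇒ V=0.0000 continue | (k=7,j=6): S=255.7743, (K−S)⁺=0.0000, hold=0.0000 ⇒ V=0.0000 continue | (k=7,j=7): S=316.8325, (K−S)⁺=0.0000, hold=0.0000 ⇒ V=0.0000 continue  boundary S*=134.5670
step 6: (k=6,j=0): S=78.7964, (K−S)⁺=72.1736, hold=70.9314 ⇒ V=72.1736 exercise | (k=6,j=1): S=97.6066, (K−S)⁺=53.3634, hold=52.1212 ⇒ V=53.3634 exercise | (k=6,j=2): S=120.9072, (K−S)⁺=30.0628, hold=28.8207 ⇒ V=30.0628 exercise | (k=6,j=3): S=149.7700, (K−S)⁺=1.2000, hold=8.2346 ⇒ V=8.2346 continue | (k=6,j=4): S=185.5230, (K−S)⁺=0.0000, hold=0.2812 ⇒ V=0.2812 continue | (k=6,j=5): S=229.8108, (K−S)⁺=0.0000, hold=0.0000 ⇒ V=0.0000 continue | (k=6,j=6): S=284.6710, (K−S)⁺=0.0000, hold=0.0000 ⇒ V=0.0000 continue  boundary S*=120.9072
step 5: (k=5,j=0): S=87.6986, (K−S)⁺=63.2714, hold=62.0292 ⇒ V=63.2714 exercise | (k=5,j=1): S=108.6340, (K−S)⁺=42.3360, hold=41.0939 ⇒ V=42.3360 exercise | (k=5,j=2): S=134.5670, (K−S)⁺=16.4030, hold=18.7326 ⇒ V=18.7326 continue | (k=5,j=3): S=166.6906, (K−S)⁺=0.0000, hold=4.1286 ⇒ V=4.1286 continue | (k=5,j=4): S=206.4829, (K−S)⁺=0.0000, hold=0.1361 ⇒ V=0.1361 continue | (k=5,j=5): S=255.7743, (K−S)⁺=0.0000, hold=0.0000 ⇒ V=0.0000 continue  boundary S*=108.6340
step 4: (k=4,j=0): S=97.6066, (K−S)⁺=53.3634, hold=52.1212 ⇒ V=53.3634 exercise | (k=4,j=1): S=120.9072, (K−S)⁺=30.0628, hold=30.0034 ⇒ V=30.0628 exercise | (k=4,j=2): S=149.7700, (K−S)⁺=1.2000, hold=11.1635 ⇒ V=11.1635 continue | (k=4,j=3): S=185.5230, (K−S)⁺=0.0000, hold=2.0675 ⇒ V=2.0675 continue | (k=4,j=4): S=229.8108, (K−S)⁺=0.0000, hold=0.0659 ⇒ V=0.0659 continue  boundary S*=120.9072
step 3: (k=3,j=0): S=108.6340, (K−S)⁺=42.3360, hold=41.0939 ⇒ V=42.3360 exercise | (k=3,j=1): S=134.5670, (K−S)⁺=16.4030, hold=20.2197 ⇒ V=20.2197 continue | (k=3,j=2): S=166.6906, (K−S)⁺=0.0000, hold=6.4533 ⇒ V=6.4533 continue | (k=3,j=3): S=206.4829, (K−S)⁺=0.0000, hold=1.0342 ⇒ V=1.0342 continue  boundary S*=108.6340
step 2: (k=2,j=0): S=120.9072, (K−S)⁺=30.0628, hold=30.7585 ⇒ V=30.7585 continue | (k=2,j=1): S=149.7700, (K−S)⁺=1.2000, hold=13.0637 ⇒ V=13.0637 continue | (k=2,j=2): S=185.5230, (K−S)⁺=0.0000, hold=3.6488 ⇒ V=3.6488 continue  boundary S*=-
step 1: (k=1,j=0): S=134.5670, (K−S)⁺=16.4030, hold=21.5212 ⇒ V=21.5212 continue | (k=1,j=1): S=166.6906, (K−S)⁺=0.0000, hold=8.1759 ⇒ V=8.1759 continue  boundary S*=-
step 0: (k=0,j=0): S=149.7700, (K−S)⁺=1.2000, hold=14.5683 ⇒ V=14.5683 continue  boundary S*=-

price = 14.5683
boundary = - - - 108.6340 120.9072 108.6340 120.9072 134.5670
tree:
14.5683
21.5212 8.1759
30.7585 13.0637 3.6488
42.3360 20.2197 6.4533 1.0342
53.3634 30.0628 11.1635 2.0675 0.0659
63.2714 42.3360 18.7326 4.1286 0.1361 0.0000
72.1736 53.3634 30.0628 8.2346 0.2812 0.0000 0.0000
80.1722 63.2714 42.3360 16.4030 0.5808 0.0000 0.0000 0.0000
87.3588 72.1736 53.3634 30.0628 1.2000 0.0000 0.0000 0.0000 0.0000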